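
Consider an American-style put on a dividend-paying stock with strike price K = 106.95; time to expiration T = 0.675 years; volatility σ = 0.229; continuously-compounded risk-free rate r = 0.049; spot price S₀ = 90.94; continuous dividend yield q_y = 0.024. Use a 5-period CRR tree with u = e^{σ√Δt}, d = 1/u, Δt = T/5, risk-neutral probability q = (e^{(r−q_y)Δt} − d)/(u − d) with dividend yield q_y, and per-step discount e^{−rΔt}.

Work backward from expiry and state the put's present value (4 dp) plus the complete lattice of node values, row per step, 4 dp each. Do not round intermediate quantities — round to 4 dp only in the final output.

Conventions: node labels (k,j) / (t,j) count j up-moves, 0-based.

Δt=0.13500  u=1.08778  d=0.91930  q=0.49904  discount=0.99341
step 5 (expiry): payoffs max(K−S,0) = 47.2400 36.2970 23.3486 8.0272 0.0000 0.0000
k=4: (k=4,j=0): S=64.9514, K−S=41.9986, hold=41.5035 ⇒ V=41.9986 exercise | (k=4,j=1): S=76.8550, K−S=30.0950, hold=29.6385 ⇒ V=30.0950 exercise | (k=4,j=2): S=90.9400, K−S=16.0100, hold=15.5990 ⇒ V=16.0100 exercise | (k=4,j=3): S=107.6064, K−S=0.0000, hold=3.9948 ⇒ V=3.9948 continue | (k=4,j=4): S=127.3272, K−S=0.0000, hold=0.0000 ⇒ V=0.0000 continue
k=3: (k=3,j=0): S=70.6530, K−S=36.2970, hold=35.8204 ⇒ V=36.2970 exercise | (k=3,j=1): S=83.6014, K−S=23.3486, hold=22.9139 ⇒ V=23.3486 exercise | (k=3,j=2): S=98.9228, K−S=8.0272, hold=9.9478 ⇒ V=9.9478 continue | (k=3,j=3): S=117.0522, K−S=0.0000, hold=1.9880 ⇒ V=1.9880 continue
k=2: (k=2,j=0): S=76.8550, K−S=30.0950, hold=29.6385 ⇒ V=30.0950 exercise | (k=2,j=1): S=90.9400, K−S=16.0100, hold=16.5512 ⇒ V=16.5512 continue | (k=2,j=2): S=107.6064, K−S=0.0000, hold=5.9361 ⇒ V=5.9361 continue
k=1: (k=1,j=0): S=83.6014, K−S=23.3486, hold=23.1822 ⇒ V=23.3486 exercise | (k=1,j=1): S=98.9228, K−S=8.0272, hold=11.1796 ⇒ V=11.1796 continue
k=0: (k=0,j=0): S=90.9400, K−S=16.0100, hold=17.1619 ⇒ V=17.1619 continue

price = 17.1619
tree:
17.1619
23.3486 11.1796
30.0950 16.5512 5.9361
36.2970 23.3486 9.9478 1.9880
41.9986 30.0950 16.0100 3.9948 0.0000
47.2400 36.2970 23.3486 8.0272 0.0000 0.0000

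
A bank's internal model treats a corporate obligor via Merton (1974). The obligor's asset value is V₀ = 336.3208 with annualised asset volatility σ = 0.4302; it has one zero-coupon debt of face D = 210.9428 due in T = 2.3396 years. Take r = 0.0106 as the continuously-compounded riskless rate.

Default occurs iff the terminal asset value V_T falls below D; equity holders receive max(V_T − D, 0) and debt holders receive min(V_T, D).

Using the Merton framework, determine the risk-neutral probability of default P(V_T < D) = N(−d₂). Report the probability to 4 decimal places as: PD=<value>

Equity is a call on the firm's assets struck at D = 210.9428:
d₁ = [ln(V₀/D) + (r + σ²/2)T] / (σ√T)
   = [ln(336.3208/210.9428) + (0.0106 + 0.5·0.4302²)·2.3396] / (0.4302·√2.3396)
   = [0.466478 + 0.241297] / 0.658023 = 1.075609
d₂ = d₁ − σ√T = 1.075609 − 0.658023 = 0.417585
risk-neutral PD = N(−d₂) = N(-0.417585) = 0.338125

PD=0.3381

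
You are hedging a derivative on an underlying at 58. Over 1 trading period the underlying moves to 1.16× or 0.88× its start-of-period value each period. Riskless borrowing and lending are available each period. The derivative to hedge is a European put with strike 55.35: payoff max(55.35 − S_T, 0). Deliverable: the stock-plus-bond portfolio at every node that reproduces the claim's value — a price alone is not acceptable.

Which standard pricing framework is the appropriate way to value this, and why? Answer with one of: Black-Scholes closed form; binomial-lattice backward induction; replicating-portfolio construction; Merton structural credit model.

Key observation: since the answer must list Δ and B at each node of the 1.16/0.88 lattice on 58, the replicating-portfolio method — solving the two-state system at every node — is the one that applies.

framework: replicating-portfolio construction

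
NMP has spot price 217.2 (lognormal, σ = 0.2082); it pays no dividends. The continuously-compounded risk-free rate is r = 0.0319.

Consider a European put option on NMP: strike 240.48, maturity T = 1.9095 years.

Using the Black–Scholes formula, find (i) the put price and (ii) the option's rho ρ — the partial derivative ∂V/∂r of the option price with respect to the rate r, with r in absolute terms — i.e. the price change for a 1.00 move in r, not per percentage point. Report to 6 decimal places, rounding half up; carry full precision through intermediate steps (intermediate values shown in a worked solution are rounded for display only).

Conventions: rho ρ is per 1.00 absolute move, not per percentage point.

price = 30.150802
ρ = -264.668324

σ√T = 0.2082·√1.9095 = 0.287700
d₁ = (ln(S/K) + (r+σ²/2)T) / (σ√T) = (ln(217.2/240.48) + (0.0319+0.2082²/2)·1.9095) / 0.287700 = (-0.101818 + 0.102299) / 0.287700 = 0.001670
d₂ = d₁ − σ√T = 0.001670 − 0.287700 = -0.286030
e^{−rT} = 0.940905
N(−d₁) = 0.499334,  N(−d₂) = 0.612573
Put price V = K·e^{−rT}·N(−d₂) − S·N(−d₁) = 138.606087 − 108.455285 = 30.150802
ρ = −K·T·e^{−rT}·N(−d₂) = -264.668324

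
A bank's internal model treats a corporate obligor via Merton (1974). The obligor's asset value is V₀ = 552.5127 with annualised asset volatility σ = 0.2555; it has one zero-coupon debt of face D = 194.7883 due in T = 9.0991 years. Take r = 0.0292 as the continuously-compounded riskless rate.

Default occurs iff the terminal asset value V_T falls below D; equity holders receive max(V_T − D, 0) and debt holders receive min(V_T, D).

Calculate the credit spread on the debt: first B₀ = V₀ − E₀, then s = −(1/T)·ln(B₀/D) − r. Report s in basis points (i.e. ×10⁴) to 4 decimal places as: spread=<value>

With assets at 552.5127 and a single debt payment of 194.7883 at 9.0991 years:
d₁ = [ln(V₀/D) + (r + σ²/2)T] / (σ√T)
   = [ln(552.5127/194.7883) + (0.0292 + 0.5·0.2555²)·9.0991] / (0.2555·√9.0991)
   = [1.042563 + 0.562689] / 0.770708 = 2.082827
d₂ = d₁ − σ√T = 2.082827 − 0.770708 = 1.312119
N(d₁) = 0.981367,  N(d₂) = 0.905260,  e^(−rT) = 0.766674
E₀ = V₀·N(d₁) − D·e^(−rT)·N(d₂)
   = 552.5127·0.981367 − 194.7883·0.766674·0.905260 = 407.026746
B₀ = V₀ − E₀ = 552.5127 − 407.026746 = 145.485954
spread = −(1/T)·ln(B₀/D) − r = −(1/9.0991)·ln(145.485954/194.7883) − 0.0292 = 0.00287282
in basis points: 0.00287282 × 10⁴ = 28.7282 bp

spread=28.7282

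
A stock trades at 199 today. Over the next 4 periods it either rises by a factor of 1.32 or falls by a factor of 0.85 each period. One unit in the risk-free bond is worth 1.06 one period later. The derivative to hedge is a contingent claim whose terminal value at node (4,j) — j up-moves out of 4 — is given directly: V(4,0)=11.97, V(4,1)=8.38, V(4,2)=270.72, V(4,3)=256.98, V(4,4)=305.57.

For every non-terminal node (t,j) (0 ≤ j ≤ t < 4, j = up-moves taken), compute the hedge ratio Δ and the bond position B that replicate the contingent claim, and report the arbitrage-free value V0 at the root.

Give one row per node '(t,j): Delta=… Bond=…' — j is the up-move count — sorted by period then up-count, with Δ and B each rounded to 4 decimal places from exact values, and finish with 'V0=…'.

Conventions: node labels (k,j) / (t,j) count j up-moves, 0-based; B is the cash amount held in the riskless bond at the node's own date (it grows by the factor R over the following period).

No-arbitrage ⇒ martingale measure with p* = (R−d)/(u−d) = 0.4468.
Payoffs at expiry: V(4,0)=11.9700, V(4,1)=8.3800, V(4,2)=270.7200, V(4,3)=256.9800, V(4,4)=305.5700
  t=3,j=0: stock 122.2109 → up 161.3184 (V=8.3800), down 103.8792 (V=11.9700). Price 9.7792; hedge Δ=-0.0625, bond B=17.4175.
  t=3,j=1: stock 189.7863 → up 250.5179 (V=270.7200), down 161.3184 (V=8.3800). Price 118.4866; hedge Δ=2.9410, bond B=-439.6837.
  t=3,j=2: stock 294.7270 → up 389.0396 (V=256.9800), down 250.5179 (V=270.7200). Price 249.6046; hedge Δ=-0.0992, bond B=278.8386.
  t=3,j=3: stock 457.6936 → up 604.1556 (V=305.5700), down 389.0396 (V=256.9800). Price 262.9155; hedge Δ=0.2259, bond B=159.5325.
  t=2,j=0: stock 143.7775 → up 189.7863 (V=118.4866), down 122.2109 (V=9.7792). Price 55.0477; hedge Δ=1.6087, bond B=-176.2445.
  t=2,j=1: stock 223.2780 → up 294.7270 (V=249.6046), down 189.7863 (V=118.4866). Price 167.0483; hedge Δ=1.2494, bond B=-111.9262.
  t=2,j=2: stock 346.7376 → up 457.6936 (V=262.9155), down 294.7270 (V=249.6046). Price 241.0868; hedge Δ=0.0817, bond B=212.7657.
  t=1,j=0: stock 169.1500 → up 223.2780 (V=167.0483), down 143.7775 (V=55.0477). Price 99.1420; hedge Δ=1.4088, bond B=-139.1571.
  t=1,j=1: stock 262.6800 → up 346.7376 (V=241.0868), down 223.2780 (V=167.0483). Price 188.8013; hedge Δ=0.5997, bond B=31.2725.
  t=0,j=0: stock 199.0000 → up 262.6800 (V=188.8013), down 169.1500 (V=99.1420). Price 131.3231; hedge Δ=0.9586, bond B=-59.4412.
Sanity check at the root: Δ(0,0)·S0 + B(0,0) reproduces V0 = 131.3231.

(0,0): Delta=0.9586 Bond=-59.4412
(1,0): Delta=1.4088 Bond=-139.1571
(1,1): Delta=0.5997 Bond=31.2725
(2,0): Delta=1.6087 Bond=-176.2445
(2,1): Delta=1.2494 Bond=-111.9262
(2,2): Delta=0.0817 Bond=212.7657
(3,0): Delta=-0.0625 Bond=17.4175
(3,1): Delta=2.9410 Bond=-439.6837
(3,2): Delta=-0.0992 Bond=278.8386
(3,3): Delta=0.2259 Bond=159.5325
V0=131.3231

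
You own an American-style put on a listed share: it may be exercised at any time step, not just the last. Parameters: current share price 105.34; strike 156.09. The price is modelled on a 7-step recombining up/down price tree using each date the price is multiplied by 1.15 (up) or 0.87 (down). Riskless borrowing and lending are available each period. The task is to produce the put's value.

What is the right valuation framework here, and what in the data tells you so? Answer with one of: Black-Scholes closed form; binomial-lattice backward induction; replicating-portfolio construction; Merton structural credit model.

Key observation: with exercise allowed before expiry on a discrete up/down model (7 steps from spot 105.34), the strike-156.09 put's value must be rolled back through the tree testing early exercise at each node.

framework: binomial-lattice backward induction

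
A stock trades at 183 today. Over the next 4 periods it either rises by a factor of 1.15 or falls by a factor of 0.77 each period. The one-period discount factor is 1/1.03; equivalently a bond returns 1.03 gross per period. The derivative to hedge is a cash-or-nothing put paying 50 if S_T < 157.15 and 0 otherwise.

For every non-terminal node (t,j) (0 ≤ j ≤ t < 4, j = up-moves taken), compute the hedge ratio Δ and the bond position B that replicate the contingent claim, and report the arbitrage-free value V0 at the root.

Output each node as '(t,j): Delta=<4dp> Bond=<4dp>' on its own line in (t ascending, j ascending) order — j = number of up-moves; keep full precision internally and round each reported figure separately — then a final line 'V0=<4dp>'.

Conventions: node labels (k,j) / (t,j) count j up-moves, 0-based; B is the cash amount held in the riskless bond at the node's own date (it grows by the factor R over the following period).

(0,0): Delta=-0.2918 Bond=70.1181
(1,0): Delta=-0.4120 Bond=89.1626
(1,1): Delta=-0.2547 Bond=64.4028
(2,0): Delta=0.0000 Bond=47.1298
(2,1): Delta=-0.5394 Bond=112.4718
(2,2): Delta=-0.1667 Bond=45.0409
(3,0): Delta=0.0000 Bond=48.5437
(3,1): Delta=0.0000 Bond=48.5437
(3,2): Delta=-0.7061 Bond=146.9085
(3,3): Delta=0.0000 Bond=0.0000
V0=16.7142

The replicating-portfolio and risk-neutral prices coincide; use p* = (1.03−0.77)/(1.15−0.77) = 0.6842 for the latter.
At maturity the claim pays: V(4,0)=50.0000, V(4,1)=50.0000, V(4,2)=50.0000, V(4,3)=0.0000, V(4,4)=0.0000
(3,0): S=83.5455. Δ = (V_up−V_dn)/(S_up−S_dn) = (50.0000−50.0000)/(96.0774−64.3301) = 0.0000. V = [p*·50.0000 + (1−p*)·50.0000]/1.03 = 48.5437. B = V − Δ·S = 48.5437.
(3,1): S=124.7758. Δ = (V_up−V_dn)/(S_up−S_dn) = (50.0000−50.0000)/(143.4922−96.0774) = 0.0000. V = [p*·50.0000 + (1−p*)·50.0000]/1.03 = 48.5437. B = V − Δ·S = 48.5437.
(3,2): S=186.3535. Δ = (V_up−V_dn)/(S_up−S_dn) = (0.0000−50.0000)/(214.3065−143.4922) = -0.7061. V = [p*·0.0000 + (1−p*)·50.0000]/1.03 = 15.3296. B = V − Δ·S = 146.9085.
(3,3): S=278.3201. Δ = (V_up−V_dn)/(S_up−S_dn) = (0.0000−0.0000)/(320.0681−214.3065) = 0.0000. V = [p*·0.0000 + (1−p*)·0.0000]/1.03 = 0.0000. B = V − Δ·S = 0.0000.
(2,0): S=108.5007. Δ = (V_up−V_dn)/(S_up−S_dn) = (48.5437−48.5437)/(124.7758−83.5455) = 0.0000. V = [p*·48.5437 + (1−p*)·48.5437]/1.03 = 47.1298. B = V − Δ·S = 47.1298.
(2,1): S=162.0465. Δ = (V_up−V_dn)/(S_up−S_dn) = (15.3296−48.5437)/(186.3535−124.7758) = -0.5394. V = [p*·15.3296 + (1−p*)·48.5437]/1.03 = 25.0663. B = V − Δ·S = 112.4718.
(2,2): S=242.0175. Δ = (V_up−V_dn)/(S_up−S_dn) = (0.0000−15.3296)/(278.3201−186.3535) = -0.1667. V = [p*·0.0000 + (1−p*)·15.3296]/1.03 = 4.6999. B = V − Δ·S = 45.0409.
(1,0): S=140.9100. Δ = (V_up−V_dn)/(S_up−S_dn) = (25.0663−47.1298)/(162.0465−108.5007) = -0.4120. V = [p*·25.0663 + (1−p*)·47.1298]/1.03 = 31.1007. B = V − Δ·S = 89.1626.
(1,1): S=210.4500. Δ = (V_up−V_dn)/(S_up−S_dn) = (4.6999−25.0663)/(242.0175−162.0465) = -0.2547. V = [p*·4.6999 + (1−p*)·25.0663]/1.03 = 10.8072. B = V − Δ·S = 64.4028.
(0,0): S=183.0000. Δ = (V_up−V_dn)/(S_up−S_dn) = (10.8072−31.1007)/(210.4500−140.9100) = -0.2918. V = [p*·10.8072 + (1−p*)·31.1007]/1.03 = 16.7142. B = V − Δ·S = 70.1181.
As a check, the time-0 holding Δ(0,0)·S0 + B(0,0) comes to 16.7142 — exactly V0.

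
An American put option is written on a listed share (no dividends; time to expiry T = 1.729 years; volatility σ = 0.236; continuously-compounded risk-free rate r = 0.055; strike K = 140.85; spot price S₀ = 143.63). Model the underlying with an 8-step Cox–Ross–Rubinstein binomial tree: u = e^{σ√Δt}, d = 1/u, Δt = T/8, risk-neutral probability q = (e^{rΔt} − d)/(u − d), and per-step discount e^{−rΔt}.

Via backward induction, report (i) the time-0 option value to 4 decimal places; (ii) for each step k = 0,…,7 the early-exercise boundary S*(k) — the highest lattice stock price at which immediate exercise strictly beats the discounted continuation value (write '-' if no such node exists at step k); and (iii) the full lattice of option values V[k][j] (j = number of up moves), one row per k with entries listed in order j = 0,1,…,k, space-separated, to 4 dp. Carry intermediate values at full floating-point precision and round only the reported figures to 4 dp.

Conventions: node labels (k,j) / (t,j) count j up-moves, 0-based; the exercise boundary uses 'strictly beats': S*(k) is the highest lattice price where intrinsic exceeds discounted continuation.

price = 11.1935
boundary = - - - 103.3475 115.3316 103.3475 115.3316 128.7054
tree:
11.1935
17.3471 5.9242
26.0027 9.9715 2.4258
37.5025 16.2706 4.5438 0.5797
48.2414 25.5184 8.3390 1.2403 0.0000
57.8644 37.5025 14.8842 2.6534 0.0000 0.0000
66.4874 48.2414 25.5184 5.6767 0.0000 0.0000 0.0000
74.2145 57.8644 37.5025 12.1446 0.0000 0.0000 0.0000 0.0000
81.1386 66.4874 48.2414 25.5184 0.0000 0.0000 0.0000 0.0000 0.0000

Δt=0.21613, u=1.11596, d=0.89609, q=0.52698, disc=e^(-rΔt)=0.98818
k=8 terminal: V=max(K-S,0) → 81.1386 66.4874 48.2414 25.5184 0.0000 0.0000 0.0000 0.0000 0.0000
k=7: j=0 S=66.6355 intr=74.2145 cont=72.5501 V=74.2145[EX]; j=1 S=82.9856 intr=57.8644 cont=56.2000 V=57.8644[EX]; j=2 S=103.3475 intr=37.5025 cont=35.8382 V=37.5025[EX]; j=3 S=128.7054 intr=12.1446 cont=11.9280 V=12.1446[EX]; j=4 S=160.2853 intr=0.0000 cont=0.0000 V=0.0000[hold]; j=5 S=199.6138 intr=0.0000 cont=0.0000 V=0.0000[hold]; j=6 S=248.5922 intr=0.0000 cont=0.0000 V=0.0000[hold]; j=7 S=309.5882 intr=0.0000 cont=0.0000 V=0.0000[hold]  S*(7)=128.7054
k=6: j=0 S=74.3626 intr=66.4874 cont=64.8231 V=66.4874[EX]; j=1 S=92.6086 intr=48.2414 cont=46.5770 V=48.2414[EX]; j=2 S=115.3316 intr=25.5184 cont=23.8541 V=25.5184[EX]; j=3 S=143.6300 intr=0.0000 cont=5.6767 V=5.6767[hold]; j=4 S=178.8719 intr=0.0000 cont=0.0000 V=0.0000[hold]; j=5 S=222.7609 intr=0.0000 cont=0.0000 V=0.0000[hold]; j=6 S=277.4188 intr=0.0000 cont=0.0000 V=0.0000[hold]  S*(6)=115.3316
k=5: j=0 S=82.9856 intr=57.8644 cont=56.2000 V=57.8644[EX]; j=1 S=103.3475 intr=37.5025 cont=35.8382 V=37.5025[EX]; j=2 S=128.7054 intr=12.1446 cont=14.8842 V=14.8842[hold]; j=3 S=160.2853 intr=0.0000 cont=2.6534 V=2.6534[hold]; j=4 S=199.6138 intr=0.0000 cont=0.0000 V=0.0000[hold]; j=5 S=248.5922 intr=0.0000 cont=0.0000 V=0.0000[hold]  S*(5)=103.3475
k=4: j=0 S=92.6086 intr=48.2414 cont=46.5770 V=48.2414[EX]; j=1 S=115.3316 intr=25.5184 cont=25.2807 V=25.5184[EX]; j=2 S=143.6300 intr=0.0000 cont=8.3390 V=8.3390[hold]; j=3 S=178.8719 intr=0.0000 cont=1.2403 V=1.2403[hold]; j=4 S=222.7609 intr=0.0000 cont=0.0000 V=0.0000[hold]  S*(4)=115.3316
k=3: j=0 S=103.3475 intr=37.5025 cont=35.8382 V=37.5025[EX]; j=1 S=128.7054 intr=12.1446 cont=16.2706 V=16.2706[hold]; j=2 S=160.2853 intr=0.0000 cont=4.5438 V=4.5438[hold]; j=3 S=199.6138 intr=0.0000 cont=0.5797 V=0.5797[hold]  S*(3)=103.3475
k=2: j=0 S=115.3316 intr=25.5184 cont=26.0027 V=26.0027[hold]; j=1 S=143.6300 intr=0.0000 cont=9.9715 V=9.9715[hold]; j=2 S=178.8719 intr=0.0000 cont=2.4258 V=2.4258[hold]  S*(2)=-
k=1: j=0 S=128.7054 intr=12.1446 cont=17.3471 V=17.3471[hold]; j=1 S=160.2853 intr=0.0000 cont=5.9242 V=5.9242[hold]  S*(1)=-
k=0: j=0 S=143.6300 intr=0.0000 cont=11.1935 V=11.1935[hold]  S*(0)=-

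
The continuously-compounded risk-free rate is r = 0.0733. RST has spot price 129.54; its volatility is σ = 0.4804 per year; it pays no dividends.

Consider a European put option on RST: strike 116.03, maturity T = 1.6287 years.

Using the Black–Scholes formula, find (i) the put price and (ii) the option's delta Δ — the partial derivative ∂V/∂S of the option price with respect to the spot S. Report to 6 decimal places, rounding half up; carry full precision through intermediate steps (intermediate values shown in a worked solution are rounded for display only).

price = 16.581160
Δ = -0.247961

σ√T = 0.4804·√1.6287 = 0.613089
d₁ = (ln(S/K) + (r+σ²/2)T) / (σ√T) = (ln(129.54/116.03) + (0.0733+0.4804²/2)·1.6287) / 0.613089 = (0.110141 + 0.307323) / 0.613089 = 0.680919
d₂ = d₁ − σ√T = 0.680919 − 0.613089 = 0.067830
e^{−rT} = 0.887467
N(−d₁) = 0.247961,  N(−d₂) = 0.472961
Put price V = K·e^{−rT}·N(−d₂) − S·N(−d₁) = 48.702092 − 32.120933 = 16.581160
Δ = −N(−d₁) = -0.247961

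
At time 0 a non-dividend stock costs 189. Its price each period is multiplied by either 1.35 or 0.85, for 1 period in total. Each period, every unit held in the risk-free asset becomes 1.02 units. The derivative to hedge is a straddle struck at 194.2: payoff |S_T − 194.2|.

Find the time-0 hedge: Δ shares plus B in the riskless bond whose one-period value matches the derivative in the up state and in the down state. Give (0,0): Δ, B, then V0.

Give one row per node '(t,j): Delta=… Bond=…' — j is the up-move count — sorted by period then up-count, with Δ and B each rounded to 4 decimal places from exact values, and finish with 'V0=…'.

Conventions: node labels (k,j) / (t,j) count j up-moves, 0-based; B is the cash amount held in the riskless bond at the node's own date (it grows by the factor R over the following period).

(0,0): Delta=0.2899 Bond=-12.7745
V0=42.0255

Arbitrage-free pricing uses the up-move probability p* = (R−d)/(u−d) = 0.3400, discounting each step at R = 1.02.
Expiry values: V(1,0)=33.5500, V(1,1)=60.9500
Node (0,0) S=189.0000: V=(p*·60.9500+(1−p*)·33.5500)/1.02=42.0255; Δ=(60.9500−33.5500)/(255.1500−160.6500)=0.2899; B=V−Δ·S=-12.7745
Sanity check at the root: Δ(0,0)·S0 + B(0,0) reproduces V0 = 42.0255.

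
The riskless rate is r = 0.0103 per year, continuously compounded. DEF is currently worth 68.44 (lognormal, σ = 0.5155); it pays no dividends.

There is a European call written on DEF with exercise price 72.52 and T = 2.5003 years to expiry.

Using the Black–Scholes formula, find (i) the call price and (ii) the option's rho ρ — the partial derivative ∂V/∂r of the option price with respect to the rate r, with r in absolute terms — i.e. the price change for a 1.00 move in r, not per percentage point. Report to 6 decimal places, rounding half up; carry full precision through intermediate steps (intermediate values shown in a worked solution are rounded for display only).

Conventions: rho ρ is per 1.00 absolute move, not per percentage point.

σ√T = 0.5155·√2.5003 = 0.815126
d₁ = (ln(S/K) + (r+σ²/2)T) / (σ√T) = (ln(68.44/72.52) + (0.0103+0.5155²/2)·2.5003) / 0.815126 = (-0.057905 + 0.357968) / 0.815126 = 0.368119
d₂ = d₁ − σ√T = 0.368119 − 0.815126 = -0.447007
e^{−rT} = 0.974576
N(d₁) = 0.643608,  N(d₂) = 0.327435
Call price V = S·N(d₁) − K·e^{−rT}·N(d₂) = 44.048513 − 23.141871 = 20.906642
ρ = K·T·e^{−rT}·N(d₂) = 57.861620

price = 20.906642
ρ = 57.861620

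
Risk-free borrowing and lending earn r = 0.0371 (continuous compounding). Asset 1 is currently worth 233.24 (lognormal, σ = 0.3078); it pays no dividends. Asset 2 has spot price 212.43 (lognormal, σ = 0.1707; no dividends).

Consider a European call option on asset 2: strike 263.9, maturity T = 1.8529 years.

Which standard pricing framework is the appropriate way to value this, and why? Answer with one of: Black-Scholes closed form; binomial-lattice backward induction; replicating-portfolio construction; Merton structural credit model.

framework: Black-Scholes closed form

Key observation: the strike-263.9 call on asset 2 is European-exercise on a continuously-modelled lognormal underlying, so its value is a single closed-form evaluation.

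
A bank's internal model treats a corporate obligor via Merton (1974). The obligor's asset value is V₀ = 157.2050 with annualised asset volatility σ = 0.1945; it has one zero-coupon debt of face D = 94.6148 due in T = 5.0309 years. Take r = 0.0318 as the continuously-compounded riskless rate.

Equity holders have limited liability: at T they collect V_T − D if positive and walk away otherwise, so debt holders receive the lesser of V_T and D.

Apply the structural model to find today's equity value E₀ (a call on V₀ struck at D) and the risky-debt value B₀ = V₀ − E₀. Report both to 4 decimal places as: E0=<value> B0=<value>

Work the structural quantities from V₀ = 157.2050 against face 94.6148:
d₁ = [ln(V₀/D) + (r + σ²/2)T] / (σ√T)
   = [ln(157.2050/94.6148) + (0.0318 + 0.5·0.1945²)·5.0309] / (0.1945·√5.0309)
   = [0.507737 + 0.255143] / 0.436257 = 1.748693
d₂ = d₁ − σ√T = 1.748693 − 0.436257 = 1.312436
N(d₁) = 0.959828,  N(d₂) = 0.905313,  e^(−rT) = 0.852159
E₀ = V₀·N(d₁) − D·e^(−rT)·N(d₂)
   = 157.2050·0.959828 − 94.6148·0.852159·0.905313 = 77.897212
B₀ = V₀ − E₀ = 157.2050 − 77.897212 = 79.307788

E0=77.8972 B0=79.3078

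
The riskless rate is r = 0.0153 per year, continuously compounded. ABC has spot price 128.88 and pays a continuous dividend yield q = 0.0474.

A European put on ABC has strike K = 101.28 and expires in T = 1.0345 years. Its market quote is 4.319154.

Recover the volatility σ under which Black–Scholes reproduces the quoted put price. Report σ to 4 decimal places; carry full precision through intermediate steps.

sigma = 0.2819

At σ = 0.2819 the Black–Scholes value reproduces the quote:
σ√T = 0.2819·√1.0345 = 0.286722
d₁ = (ln(S/K) + (r−q+σ²/2)T) / (σ√T) = (ln(128.88/101.28) + (0.0153−0.0474+0.2819²/2)·1.0345) / 0.286722 = (0.240993 + 0.007897) / 0.286722 = 0.868055
d₂ = d₁ − σ√T = 0.868055 − 0.286722 = 0.581333
e^{−rT} = 0.984297
e^{−qT} = 0.952148
N(−d₁) = 0.192682,  N(−d₂) = 0.280508
V = K·e^{−rT}·N(−d₂) − S·e^{−qT}·N(−d₁) = 27.963724 − 23.644570 = 4.319154 (the quoted price), and the Black–Scholes price is strictly increasing in σ, so σ is unique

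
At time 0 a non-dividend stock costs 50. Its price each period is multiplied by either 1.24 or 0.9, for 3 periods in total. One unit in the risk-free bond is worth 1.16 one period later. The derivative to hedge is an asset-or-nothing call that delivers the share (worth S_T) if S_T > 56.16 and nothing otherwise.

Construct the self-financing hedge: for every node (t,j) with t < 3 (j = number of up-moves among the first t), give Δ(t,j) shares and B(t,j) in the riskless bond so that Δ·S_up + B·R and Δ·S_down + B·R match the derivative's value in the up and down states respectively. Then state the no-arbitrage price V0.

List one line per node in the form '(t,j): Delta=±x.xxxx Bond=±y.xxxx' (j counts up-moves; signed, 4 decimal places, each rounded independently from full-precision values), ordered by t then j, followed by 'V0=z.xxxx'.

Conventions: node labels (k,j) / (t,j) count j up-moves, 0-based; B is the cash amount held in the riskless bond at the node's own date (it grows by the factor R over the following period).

(0,0): Delta=1.7567 Bond=-42.2261
(1,0): Delta=2.9813 Bond=-104.0873
(1,1): Delta=1.4832 Bond=-32.0269
(2,0): Delta=0.0000 Bond=0.0000
(2,1): Delta=3.6471 Bond=-157.8925
(2,2): Delta=1.0000 Bond=0.0000
V0=45.6094

No-arbitrage ⇒ martingale measure with p* = (R−d)/(u−d) = 0.7647.
At maturity the claim pays: V(3,0)=0.0000, V(3,1)=0.0000, V(3,2)=69.1920, V(3,3)=95.3312
(2,0): S=40.5000. Δ = (V_up−V_dn)/(S_up−S_dn) = (0.0000−0.0000)/(50.2200−36.4500) = 0.0000. V = [p*·0.0000 + (1−p*)·0.0000]/1.16 = 0.0000. B = V − Δ·S = 0.0000.
(2,1): S=55.8000. Δ = (V_up−V_dn)/(S_up−S_dn) = (69.1920−0.0000)/(69.1920−50.2200) = 3.6471. V = [p*·69.1920 + (1−p*)·0.0000]/1.16 = 45.6134. B = V − Δ·S = -157.8925.
(2,2): S=76.8800. Δ = (V_up−V_dn)/(S_up−S_dn) = (95.3312−69.1920)/(95.3312−69.1920) = 1.0000. V = [p*·95.3312 + (1−p*)·69.1920]/1.16 = 76.8800. B = V − Δ·S = 0.0000.
(1,0): S=45.0000. Δ = (V_up−V_dn)/(S_up−S_dn) = (45.6134−0.0000)/(55.8000−40.5000) = 2.9813. V = [p*·45.6134 + (1−p*)·0.0000]/1.16 = 30.0697. B = V − Δ·S = -104.0873.
(1,1): S=62.0000. Δ = (V_up−V_dn)/(S_up−S_dn) = (76.8800−45.6134)/(76.8800−55.8000) = 1.4832. V = [p*·76.8800 + (1−p*)·45.6134]/1.16 = 59.9337. B = V − Δ·S = -32.0269.
(0,0): S=50.0000. Δ = (V_up−V_dn)/(S_up−S_dn) = (59.9337−30.0697)/(62.0000−45.0000) = 1.7567. V = [p*·59.9337 + (1−p*)·30.0697]/1.16 = 45.6094. B = V − Δ·S = -42.2261.
As a check, the time-0 holding Δ(0,0)·S0 + B(0,0) comes to 45.6094 — exactly V0.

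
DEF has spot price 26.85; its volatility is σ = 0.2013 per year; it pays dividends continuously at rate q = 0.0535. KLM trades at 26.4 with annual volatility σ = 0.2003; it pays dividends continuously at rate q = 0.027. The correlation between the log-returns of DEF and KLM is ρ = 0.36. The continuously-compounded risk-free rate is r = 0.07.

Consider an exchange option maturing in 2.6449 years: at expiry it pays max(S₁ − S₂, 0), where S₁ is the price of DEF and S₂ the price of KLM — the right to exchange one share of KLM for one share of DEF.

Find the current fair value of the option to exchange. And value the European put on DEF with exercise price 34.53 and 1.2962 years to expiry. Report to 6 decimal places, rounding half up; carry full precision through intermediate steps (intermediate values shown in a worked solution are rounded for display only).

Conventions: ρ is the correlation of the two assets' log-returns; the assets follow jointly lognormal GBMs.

σ_eff = √(σ₁² + σ₂² − 2ρσ₁σ₂) = √(0.2013² + 0.2003² − 2·0.36·0.2013·0.2003) = 0.227181
d₁ = (ln(S₁/S₂) + (q₂ − q₁ + σ_eff²/2)T) / (σ_eff√T) = (ln(26.85/26.4) + (0.027 − 0.0535 + 0.025806)·2.6449) / 0.369467 = 0.040775
d₂ = d₁ − σ_eff√T = 0.040775 − 0.369467 = -0.328692
N(d₁) = 0.516262,  N(d₂) = 0.371194
V = S₁·e^{−q₁T}·N(d₁) − S₂·e^{−q₂T}·N(d₂) = 12.032647 − 9.124121 = 2.908526
[vanilla: DEF put K=34.53]
σ√T = 0.2013·√1.2962 = 0.229182
d₁ = (ln(S/K) + (r−q+σ²/2)T) / (σ√T) = (ln(26.85/34.53) + (0.07−0.0535+0.2013²/2)·1.2962) / 0.229182 = (-0.251563 + 0.047649) / 0.229182 = -0.889745
d₂ = d₁ − σ√T = -0.889745 − 0.229182 = -1.118927
e^{−rT} = 0.913261
e^{−qT} = 0.933003
N(−d₁) = 0.813199,  N(−d₂) = 0.868414
price = K·e^{−rT}·N(−d₂) − S·e^{−qT}·N(−d₁) = 27.385350 − 20.371550 = 7.013800

exchange price = 2.908526
price(DEF put K=34.53) = 7.013800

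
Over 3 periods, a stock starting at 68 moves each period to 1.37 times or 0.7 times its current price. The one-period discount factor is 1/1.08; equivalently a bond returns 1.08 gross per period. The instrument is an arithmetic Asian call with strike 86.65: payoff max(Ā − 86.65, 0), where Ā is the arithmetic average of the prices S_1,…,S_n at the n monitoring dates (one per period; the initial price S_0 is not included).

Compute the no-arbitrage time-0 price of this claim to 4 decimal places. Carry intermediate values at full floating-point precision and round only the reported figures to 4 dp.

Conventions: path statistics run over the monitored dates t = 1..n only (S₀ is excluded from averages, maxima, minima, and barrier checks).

With p* = (R−d)/(u−d) = 0.5672, sum probability × payoff across the paths and divide by R^3.
Enumerate all 2^3 = 8 price paths (U = up ×1.37, D = down ×0.7); each path with k up-moves has probability p*^k·(1−p*)^(3−k).
DDD: Ā=34.7480, payoff=0.0000, prob=0.081090
UDD: Ā=68.0068, payoff=0.0000, prob=0.106256
DUD: Ā=52.8201, payoff=0.0000, prob=0.106256
UUD: Ā=103.3765, payoff=16.7265, prob=0.139233
DDU: Ā=42.1895, payoff=0.0000, prob=0.106256
UDU: Ā=82.5708, payoff=0.0000, prob=0.139233
DUU: Ā=67.3841, payoff=0.0000, prob=0.139233
UUU: Ā=131.8804, payoff=45.2304, prob=0.182443
Price = Σ prob·payoff / R^3 = 10.580834 / 1.259712 = 8.3994

price = 8.3994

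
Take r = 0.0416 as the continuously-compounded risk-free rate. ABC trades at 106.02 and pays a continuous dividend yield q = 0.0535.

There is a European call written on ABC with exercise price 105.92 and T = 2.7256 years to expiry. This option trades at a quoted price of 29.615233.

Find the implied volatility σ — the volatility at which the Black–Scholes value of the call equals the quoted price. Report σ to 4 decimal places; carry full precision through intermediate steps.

At σ = 0.5223 the Black–Scholes value reproduces the quote:
σ√T = 0.5223·√2.7256 = 0.862286
d₁ = (ln(S/K) + (r−q+σ²/2)T) / (σ√T) = (ln(106.02/105.92) + (0.0416−0.0535+0.5223²/2)·2.7256) / 0.862286 = (0.000944 + 0.339334) / 0.862286 = 0.394622
d₂ = d₁ − σ√T = 0.394622 − 0.862286 = -0.467663
e^{−rT} = 0.892807
e^{−qT} = 0.864314
N(d₁) = 0.653439,  N(d₂) = 0.320013
V = S·e^{−qT}·N(d₁) − K·e^{−rT}·N(d₂) = 59.877594 − 30.262361 = 29.615233 (the quoted price), and the Black–Scholes price is strictly increasing in σ, so σ is unique

sigma = 0.5223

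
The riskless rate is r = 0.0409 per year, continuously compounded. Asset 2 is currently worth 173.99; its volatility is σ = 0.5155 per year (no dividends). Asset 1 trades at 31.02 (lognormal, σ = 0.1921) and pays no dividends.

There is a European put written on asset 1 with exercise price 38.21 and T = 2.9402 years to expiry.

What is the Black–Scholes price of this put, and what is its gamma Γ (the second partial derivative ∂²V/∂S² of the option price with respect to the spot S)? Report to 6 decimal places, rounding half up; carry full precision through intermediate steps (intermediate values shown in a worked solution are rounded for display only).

σ√T = 0.1921·√2.9402 = 0.329394
d₁ = (ln(S/K) + (r+σ²/2)T) / (σ√T) = (ln(31.02/38.21) + (0.0409+0.1921²/2)·2.9402) / 0.329394 = (-0.208465 + 0.174504) / 0.329394 = -0.103100
d₂ = d₁ − σ√T = -0.103100 − 0.329394 = -0.432495
e^{−rT} = 0.886695
N(−d₁) = 0.541058,  N(−d₂) = 0.667309
Put price V = K·e^{−rT}·N(−d₂) − S·N(−d₁) = 22.608841 − 16.783631 = 5.825209
φ(d₁) = (1/√(2π))·e^{−d₁²/2} = 0.396828
Γ = φ(d₁) / (S·σ·√T) = 0.038837

price = 5.825209
Γ = 0.038837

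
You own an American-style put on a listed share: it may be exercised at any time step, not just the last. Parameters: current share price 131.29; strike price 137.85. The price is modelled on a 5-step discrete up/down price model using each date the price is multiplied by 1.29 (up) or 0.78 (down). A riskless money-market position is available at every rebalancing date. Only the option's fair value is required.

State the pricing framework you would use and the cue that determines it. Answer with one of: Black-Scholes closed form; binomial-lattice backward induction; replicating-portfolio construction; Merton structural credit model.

framework: binomial-lattice backward induction

Key observation: the put (strike 137.85 on spot 131.29) is American-style on a 5-step discrete price model, so the early-exercise decision at every node requires stepwise backward valuation — a closed form cannot price the exercise right.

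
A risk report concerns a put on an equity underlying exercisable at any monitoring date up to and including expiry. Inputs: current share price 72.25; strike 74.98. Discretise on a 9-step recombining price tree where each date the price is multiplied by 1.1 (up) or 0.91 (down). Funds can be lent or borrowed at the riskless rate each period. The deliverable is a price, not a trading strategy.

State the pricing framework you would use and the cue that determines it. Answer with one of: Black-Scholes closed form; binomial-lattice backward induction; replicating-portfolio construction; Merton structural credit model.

Key observation: the defining feature is the embedded early-exercise option across 9 discrete dates on the spot-72.25 tree; pricing the strike-74.98 put means working backward with an exercise test at every node.

framework: binomial-lattice backward induction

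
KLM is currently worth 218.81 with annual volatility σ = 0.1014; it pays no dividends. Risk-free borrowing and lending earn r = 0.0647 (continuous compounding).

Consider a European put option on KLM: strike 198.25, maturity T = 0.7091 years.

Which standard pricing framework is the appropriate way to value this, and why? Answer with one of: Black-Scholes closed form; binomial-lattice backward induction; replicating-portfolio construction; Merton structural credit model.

framework: Black-Scholes closed form

Key observation: with KLM following a GBM at constant σ and r, the European put struck at 198.25 prices in closed form — nothing here needs a stepwise model or a balance sheet.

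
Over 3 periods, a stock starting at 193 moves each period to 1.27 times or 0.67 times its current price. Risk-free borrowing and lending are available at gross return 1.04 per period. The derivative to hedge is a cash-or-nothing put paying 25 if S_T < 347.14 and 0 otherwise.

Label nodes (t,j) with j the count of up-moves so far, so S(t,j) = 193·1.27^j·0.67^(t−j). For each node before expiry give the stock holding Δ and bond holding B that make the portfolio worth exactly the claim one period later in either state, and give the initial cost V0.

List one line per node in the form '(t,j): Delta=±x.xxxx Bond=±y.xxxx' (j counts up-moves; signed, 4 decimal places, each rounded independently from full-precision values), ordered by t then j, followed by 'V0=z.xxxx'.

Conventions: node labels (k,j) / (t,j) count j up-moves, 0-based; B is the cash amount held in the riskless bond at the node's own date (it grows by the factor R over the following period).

Arbitrage-free pricing uses the up-move probability p* = (R−d)/(u−d) = 0.6167, discounting each step at R = 1.04.
At maturity the claim pays: V(3,0)=25.0000, V(3,1)=25.0000, V(3,2)=25.0000, V(3,3)=0.0000
  t=2,j=0: stock 86.6377 → up 110.0299 (V=25.0000), down 58.0473 (V=25.0000). Price 24.0385; hedge Δ=0.0000, bond B=24.0385.
  t=2,j=1: stock 164.2237 → up 208.5641 (V=25.0000), down 110.0299 (V=25.0000). Price 24.0385; hedge Δ=0.0000, bond B=24.0385.
  t=2,j=2: stock 311.2897 → up 395.3379 (V=0.0000), down 208.5641 (V=25.0000). Price 9.2147; hedge Δ=-0.1339, bond B=50.8814.
  t=1,j=0: stock 129.3100 → up 164.2237 (V=24.0385), down 86.6377 (V=24.0385). Price 23.1139; hedge Δ=0.0000, bond B=23.1139.
  t=1,j=1: stock 245.1100 → up 311.2897 (V=9.2147), down 164.2237 (V=24.0385). Price 14.3242; hedge Δ=-0.1008, bond B=39.0304.
  t=0,j=0: stock 193.0000 → up 245.1100 (V=14.3242), down 129.3100 (V=23.1139). Price 17.0131; hedge Δ=-0.0759, bond B=31.6626.
Sanity check at the root: Δ(0,0)·S0 + B(0,0) reproduces V0 = 17.0131.

(0,0): Delta=-0.0759 Bond=31.6626
(1,0): Delta=0.0000 Bond=23.1139
(1,1): Delta=-0.1008 Bond=39.0304
(2,0): Delta=0.0000 Bond=24.0385
(2,1): Delta=0.0000 Bond=24.0385
(2,2): Delta=-0.1339 Bond=50.8814
V0=17.0131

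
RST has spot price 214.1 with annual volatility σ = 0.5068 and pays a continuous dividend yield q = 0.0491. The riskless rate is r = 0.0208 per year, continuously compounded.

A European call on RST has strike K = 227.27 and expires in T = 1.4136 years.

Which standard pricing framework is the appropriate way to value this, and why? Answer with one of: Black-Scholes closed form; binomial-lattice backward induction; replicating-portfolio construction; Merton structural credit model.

Key observation: a European-exercise option on RST struck at 227.27 — a GBM underlying with constant parameters — admits an analytic price: the data contain no early exercise, no discrete tree, no debt structure.

framework: Black-Scholes closed form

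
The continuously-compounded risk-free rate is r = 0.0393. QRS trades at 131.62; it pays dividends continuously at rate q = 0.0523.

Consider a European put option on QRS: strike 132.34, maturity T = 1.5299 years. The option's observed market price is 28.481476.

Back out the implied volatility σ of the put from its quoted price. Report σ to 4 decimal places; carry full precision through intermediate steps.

At σ = 0.4486 the Black–Scholes value reproduces the quote:
σ√T = 0.4486·√1.5299 = 0.554869
d₁ = (ln(S/K) + (r−q+σ²/2)T) / (σ√T) = (ln(131.62/132.34) + (0.0393−0.0523+0.4486²/2)·1.5299) / 0.554869 = (-0.005455 + 0.134051) / 0.554869 = 0.231759
d₂ = d₁ − σ√T = 0.231759 − 0.554869 = -0.323110
e^{−rT} = 0.941647
e^{−qT} = 0.923104
N(−d₁) = 0.408363,  N(−d₂) = 0.626694
V = K·e^{−rT}·N(−d₂) − S·e^{−qT}·N(−d₁) = 78.097086 − 49.615610 = 28.481476 (the quoted price), and the Black–Scholes price is strictly increasing in σ, so σ is unique

sigma = 0.4486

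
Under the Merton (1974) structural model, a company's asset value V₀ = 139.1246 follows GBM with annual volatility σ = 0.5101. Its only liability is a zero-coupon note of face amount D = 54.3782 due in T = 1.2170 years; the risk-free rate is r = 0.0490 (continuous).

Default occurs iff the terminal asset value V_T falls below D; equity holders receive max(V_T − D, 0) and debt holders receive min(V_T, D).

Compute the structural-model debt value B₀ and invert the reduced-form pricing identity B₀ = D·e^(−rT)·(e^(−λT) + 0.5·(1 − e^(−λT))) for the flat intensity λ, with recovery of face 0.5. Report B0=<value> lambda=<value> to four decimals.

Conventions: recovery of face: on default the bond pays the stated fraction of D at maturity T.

B0=50.5302 lambda=0.0228

Apply the equity-as-call identities (strike 54.3782, horizon 1.2170 years):
d₁ = [ln(V₀/D) + (r + σ²/2)T] / (σ√T)
   = [ln(139.1246/54.3782) + (0.0490 + 0.5·0.5101²)·1.2170] / (0.5101·√1.2170)
   = [0.939407 + 0.217966] / 0.562731 = 2.056708
d₂ = d₁ − σ√T = 2.056708 − 0.562731 = 1.493977
N(d₁) = 0.980143,  N(d₂) = 0.932409,  e^(−rT) = 0.942110
E₀ = V₀·N(d₁) − D·e^(−rT)·N(d₂)
   = 139.1246·0.980143 − 54.3782·0.942110·0.932409 = 88.594415
B₀ = V₀ − E₀ = 139.1246 − 88.594415 = 50.530185
e^(−λT) = (B₀·e^(rT)/D − 0.5)/(1 − 0.5) = (50.5302·1.061447/54.3782 − 0.5)/0.5 = 0.97267013
λ = −ln(0.97267013)/1.2170 = 0.022769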